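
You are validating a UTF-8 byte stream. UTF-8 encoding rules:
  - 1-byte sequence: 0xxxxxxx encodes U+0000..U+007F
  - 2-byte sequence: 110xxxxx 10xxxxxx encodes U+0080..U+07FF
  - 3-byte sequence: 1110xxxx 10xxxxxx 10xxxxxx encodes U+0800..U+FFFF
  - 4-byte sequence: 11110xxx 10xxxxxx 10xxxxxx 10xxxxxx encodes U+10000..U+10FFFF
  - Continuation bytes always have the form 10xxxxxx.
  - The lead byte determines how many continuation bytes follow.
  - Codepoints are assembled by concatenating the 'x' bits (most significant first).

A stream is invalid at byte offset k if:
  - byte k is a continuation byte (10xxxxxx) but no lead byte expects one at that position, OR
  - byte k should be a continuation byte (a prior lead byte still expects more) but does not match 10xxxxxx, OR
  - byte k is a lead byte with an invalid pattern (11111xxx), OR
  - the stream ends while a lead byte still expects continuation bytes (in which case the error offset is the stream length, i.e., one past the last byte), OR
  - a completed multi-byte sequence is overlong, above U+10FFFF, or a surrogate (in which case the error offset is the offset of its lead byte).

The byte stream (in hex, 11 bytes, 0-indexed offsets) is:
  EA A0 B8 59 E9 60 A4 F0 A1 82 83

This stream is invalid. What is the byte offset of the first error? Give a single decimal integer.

Byte[0]=EA: 3-byte lead, need 2 cont bytes. acc=0xA
Byte[1]=A0: continuation. acc=(acc<<6)|0x20=0x2A0
Byte[2]=B8: continuation. acc=(acc<<6)|0x38=0xA838
Completed: cp=U+A838 (starts at byte 0)
Byte[3]=59: 1-byte ASCII. cp=U+0059
Byte[4]=E9: 3-byte lead, need 2 cont bytes. acc=0x9
Byte[5]=60: expected 10xxxxxx continuation. INVALID

Answer: 5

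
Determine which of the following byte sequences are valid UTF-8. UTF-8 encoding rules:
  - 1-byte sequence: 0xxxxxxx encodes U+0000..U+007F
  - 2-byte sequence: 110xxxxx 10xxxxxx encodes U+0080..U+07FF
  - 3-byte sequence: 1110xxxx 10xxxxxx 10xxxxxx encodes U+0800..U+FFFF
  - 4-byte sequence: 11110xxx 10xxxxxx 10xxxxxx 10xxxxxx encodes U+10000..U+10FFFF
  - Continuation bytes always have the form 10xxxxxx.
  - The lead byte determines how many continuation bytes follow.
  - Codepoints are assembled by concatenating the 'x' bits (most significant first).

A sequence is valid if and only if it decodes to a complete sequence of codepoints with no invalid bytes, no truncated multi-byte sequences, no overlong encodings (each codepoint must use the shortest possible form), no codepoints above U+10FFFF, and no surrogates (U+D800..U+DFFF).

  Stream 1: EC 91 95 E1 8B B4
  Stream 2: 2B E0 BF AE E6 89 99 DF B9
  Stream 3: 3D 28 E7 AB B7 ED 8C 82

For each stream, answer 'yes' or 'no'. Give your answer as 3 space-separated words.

Stream 1: decodes cleanly. VALID
Stream 2: decodes cleanly. VALID
Stream 3: decodes cleanly. VALID

Answer: yes yes yes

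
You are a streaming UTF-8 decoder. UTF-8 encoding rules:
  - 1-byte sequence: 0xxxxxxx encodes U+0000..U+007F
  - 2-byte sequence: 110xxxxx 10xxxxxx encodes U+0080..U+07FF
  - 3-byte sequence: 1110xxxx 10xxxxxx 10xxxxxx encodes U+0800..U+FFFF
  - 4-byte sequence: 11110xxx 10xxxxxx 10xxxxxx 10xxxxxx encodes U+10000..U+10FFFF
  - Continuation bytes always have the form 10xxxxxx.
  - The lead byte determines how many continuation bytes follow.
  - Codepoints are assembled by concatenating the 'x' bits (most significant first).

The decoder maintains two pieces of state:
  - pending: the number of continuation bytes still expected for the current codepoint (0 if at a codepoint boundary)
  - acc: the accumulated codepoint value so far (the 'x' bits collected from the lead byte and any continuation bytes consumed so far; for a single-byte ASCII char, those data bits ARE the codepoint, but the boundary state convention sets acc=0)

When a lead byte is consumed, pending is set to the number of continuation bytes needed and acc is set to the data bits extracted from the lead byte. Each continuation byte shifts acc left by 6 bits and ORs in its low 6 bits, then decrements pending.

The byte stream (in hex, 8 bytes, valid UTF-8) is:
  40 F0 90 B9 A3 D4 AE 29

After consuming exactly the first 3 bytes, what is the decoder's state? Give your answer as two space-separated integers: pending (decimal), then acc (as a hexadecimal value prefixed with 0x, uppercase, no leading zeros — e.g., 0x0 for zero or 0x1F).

Byte[0]=40: 1-byte. pending=0, acc=0x0
Byte[1]=F0: 4-byte lead. pending=3, acc=0x0
Byte[2]=90: continuation. acc=(acc<<6)|0x10=0x10, pending=2

Answer: 2 0x10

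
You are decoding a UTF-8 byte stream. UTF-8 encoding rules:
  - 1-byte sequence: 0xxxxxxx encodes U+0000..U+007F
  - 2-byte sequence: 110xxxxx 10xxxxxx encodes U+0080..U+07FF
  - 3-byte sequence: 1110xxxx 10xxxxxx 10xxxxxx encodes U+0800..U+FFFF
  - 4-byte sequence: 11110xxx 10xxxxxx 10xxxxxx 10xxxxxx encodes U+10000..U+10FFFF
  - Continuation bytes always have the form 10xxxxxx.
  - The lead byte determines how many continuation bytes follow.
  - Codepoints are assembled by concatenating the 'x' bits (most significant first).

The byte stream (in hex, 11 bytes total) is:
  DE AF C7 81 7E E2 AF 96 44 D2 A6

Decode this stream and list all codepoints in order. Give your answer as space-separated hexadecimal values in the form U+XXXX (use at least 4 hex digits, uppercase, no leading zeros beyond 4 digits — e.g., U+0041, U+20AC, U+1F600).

Byte[0]=DE: 2-byte lead, need 1 cont bytes. acc=0x1E
Byte[1]=AF: continuation. acc=(acc<<6)|0x2F=0x7AF
Completed: cp=U+07AF (starts at byte 0)
Byte[2]=C7: 2-byte lead, need 1 cont bytes. acc=0x7
Byte[3]=81: continuation. acc=(acc<<6)|0x01=0x1C1
Completed: cp=U+01C1 (starts at byte 2)
Byte[4]=7E: 1-byte ASCII. cp=U+007E
Byte[5]=E2: 3-byte lead, need 2 cont bytes. acc=0x2
Byte[6]=AF: continuation. acc=(acc<<6)|0x2F=0xAF
Byte[7]=96: continuation. acc=(acc<<6)|0x16=0x2BD6
Completed: cp=U+2BD6 (starts at byte 5)
Byte[8]=44: 1-byte ASCII. cp=U+0044
Byte[9]=D2: 2-byte lead, need 1 cont bytes. acc=0x12
Byte[10]=A6: continuation. acc=(acc<<6)|0x26=0x4A6
Completed: cp=U+04A6 (starts at byte 9)

Answer: U+07AF U+01C1 U+007E U+2BD6 U+0044 U+04A6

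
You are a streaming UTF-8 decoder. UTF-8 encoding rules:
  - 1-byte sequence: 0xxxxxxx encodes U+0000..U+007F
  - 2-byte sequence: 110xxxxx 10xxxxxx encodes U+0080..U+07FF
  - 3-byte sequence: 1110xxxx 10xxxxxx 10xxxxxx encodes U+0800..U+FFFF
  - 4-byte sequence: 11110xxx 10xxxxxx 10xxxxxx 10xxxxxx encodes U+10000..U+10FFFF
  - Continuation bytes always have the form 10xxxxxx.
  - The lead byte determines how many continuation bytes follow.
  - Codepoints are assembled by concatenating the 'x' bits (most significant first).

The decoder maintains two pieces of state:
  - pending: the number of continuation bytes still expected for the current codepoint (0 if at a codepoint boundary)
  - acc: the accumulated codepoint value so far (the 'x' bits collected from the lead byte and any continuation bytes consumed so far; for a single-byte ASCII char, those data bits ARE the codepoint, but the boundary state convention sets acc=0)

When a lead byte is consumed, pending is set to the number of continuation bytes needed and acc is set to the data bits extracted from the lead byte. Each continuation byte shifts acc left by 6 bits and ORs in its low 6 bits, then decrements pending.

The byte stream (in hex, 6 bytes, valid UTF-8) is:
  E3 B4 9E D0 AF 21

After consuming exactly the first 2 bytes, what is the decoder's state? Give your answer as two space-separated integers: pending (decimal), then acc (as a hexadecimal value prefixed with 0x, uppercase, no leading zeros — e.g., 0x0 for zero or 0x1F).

Byte[0]=E3: 3-byte lead. pending=2, acc=0x3
Byte[1]=B4: continuation. acc=(acc<<6)|0x34=0xF4, pending=1

Answer: 1 0xF4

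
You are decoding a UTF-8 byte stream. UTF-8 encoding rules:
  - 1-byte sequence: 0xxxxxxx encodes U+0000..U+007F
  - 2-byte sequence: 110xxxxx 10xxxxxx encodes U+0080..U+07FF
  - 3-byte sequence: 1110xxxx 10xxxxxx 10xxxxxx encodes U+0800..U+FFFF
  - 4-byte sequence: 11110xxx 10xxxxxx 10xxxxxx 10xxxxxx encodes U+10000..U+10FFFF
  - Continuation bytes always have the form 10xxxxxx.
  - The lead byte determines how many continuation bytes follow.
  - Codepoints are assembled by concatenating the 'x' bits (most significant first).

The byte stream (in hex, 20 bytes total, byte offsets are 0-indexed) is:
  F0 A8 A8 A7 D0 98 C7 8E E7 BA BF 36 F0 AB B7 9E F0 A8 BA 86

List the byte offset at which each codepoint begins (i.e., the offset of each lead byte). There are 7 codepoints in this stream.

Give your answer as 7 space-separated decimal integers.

Byte[0]=F0: 4-byte lead, need 3 cont bytes. acc=0x0
Byte[1]=A8: continuation. acc=(acc<<6)|0x28=0x28
Byte[2]=A8: continuation. acc=(acc<<6)|0x28=0xA28
Byte[3]=A7: continuation. acc=(acc<<6)|0x27=0x28A27
Completed: cp=U+28A27 (starts at byte 0)
Byte[4]=D0: 2-byte lead, need 1 cont bytes. acc=0x10
Byte[5]=98: continuation. acc=(acc<<6)|0x18=0x418
Completed: cp=U+0418 (starts at byte 4)
Byte[6]=C7: 2-byte lead, need 1 cont bytes. acc=0x7
Byte[7]=8E: continuation. acc=(acc<<6)|0x0E=0x1CE
Completed: cp=U+01CE (starts at byte 6)
Byte[8]=E7: 3-byte lead, need 2 cont bytes. acc=0x7
Byte[9]=BA: continuation. acc=(acc<<6)|0x3A=0x1FA
Byte[10]=BF: continuation. acc=(acc<<6)|0x3F=0x7EBF
Completed: cp=U+7EBF (starts at byte 8)
Byte[11]=36: 1-byte ASCII. cp=U+0036
Byte[12]=F0: 4-byte lead, need 3 cont bytes. acc=0x0
Byte[13]=AB: continuation. acc=(acc<<6)|0x2B=0x2B
Byte[14]=B7: continuation. acc=(acc<<6)|0x37=0xAF7
Byte[15]=9E: continuation. acc=(acc<<6)|0x1E=0x2BDDE
Completed: cp=U+2BDDE (starts at byte 12)
Byte[16]=F0: 4-byte lead, need 3 cont bytes. acc=0x0
Byte[17]=A8: continuation. acc=(acc<<6)|0x28=0x28
Byte[18]=BA: continuation. acc=(acc<<6)|0x3A=0xA3A
Byte[19]=86: continuation. acc=(acc<<6)|0x06=0x28E86
Completed: cp=U+28E86 (starts at byte 16)

Answer: 0 4 6 8 11 12 16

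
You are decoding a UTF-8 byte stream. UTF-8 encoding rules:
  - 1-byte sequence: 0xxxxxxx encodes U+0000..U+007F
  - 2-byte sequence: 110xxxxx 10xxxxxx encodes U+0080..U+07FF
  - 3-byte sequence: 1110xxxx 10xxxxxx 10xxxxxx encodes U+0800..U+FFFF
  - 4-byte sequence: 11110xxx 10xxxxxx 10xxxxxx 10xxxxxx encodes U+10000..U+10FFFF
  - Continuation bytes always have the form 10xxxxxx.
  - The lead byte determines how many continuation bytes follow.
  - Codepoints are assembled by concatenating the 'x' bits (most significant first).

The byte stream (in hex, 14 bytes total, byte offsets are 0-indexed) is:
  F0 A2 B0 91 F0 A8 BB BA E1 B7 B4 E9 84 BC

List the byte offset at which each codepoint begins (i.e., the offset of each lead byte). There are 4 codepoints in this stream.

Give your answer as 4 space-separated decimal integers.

Byte[0]=F0: 4-byte lead, need 3 cont bytes. acc=0x0
Byte[1]=A2: continuation. acc=(acc<<6)|0x22=0x22
Byte[2]=B0: continuation. acc=(acc<<6)|0x30=0x8B0
Byte[3]=91: continuation. acc=(acc<<6)|0x11=0x22C11
Completed: cp=U+22C11 (starts at byte 0)
Byte[4]=F0: 4-byte lead, need 3 cont bytes. acc=0x0
Byte[5]=A8: continuation. acc=(acc<<6)|0x28=0x28
Byte[6]=BB: continuation. acc=(acc<<6)|0x3B=0xA3B
Byte[7]=BA: continuation. acc=(acc<<6)|0x3A=0x28EFA
Completed: cp=U+28EFA (starts at byte 4)
Byte[8]=E1: 3-byte lead, need 2 cont bytes. acc=0x1
Byte[9]=B7: continuation. acc=(acc<<6)|0x37=0x77
Byte[10]=B4: continuation. acc=(acc<<6)|0x34=0x1DF4
Completed: cp=U+1DF4 (starts at byte 8)
Byte[11]=E9: 3-byte lead, need 2 cont bytes. acc=0x9
Byte[12]=84: continuation. acc=(acc<<6)|0x04=0x244
Byte[13]=BC: continuation. acc=(acc<<6)|0x3C=0x913C
Completed: cp=U+913C (starts at byte 11)

Answer: 0 4 8 11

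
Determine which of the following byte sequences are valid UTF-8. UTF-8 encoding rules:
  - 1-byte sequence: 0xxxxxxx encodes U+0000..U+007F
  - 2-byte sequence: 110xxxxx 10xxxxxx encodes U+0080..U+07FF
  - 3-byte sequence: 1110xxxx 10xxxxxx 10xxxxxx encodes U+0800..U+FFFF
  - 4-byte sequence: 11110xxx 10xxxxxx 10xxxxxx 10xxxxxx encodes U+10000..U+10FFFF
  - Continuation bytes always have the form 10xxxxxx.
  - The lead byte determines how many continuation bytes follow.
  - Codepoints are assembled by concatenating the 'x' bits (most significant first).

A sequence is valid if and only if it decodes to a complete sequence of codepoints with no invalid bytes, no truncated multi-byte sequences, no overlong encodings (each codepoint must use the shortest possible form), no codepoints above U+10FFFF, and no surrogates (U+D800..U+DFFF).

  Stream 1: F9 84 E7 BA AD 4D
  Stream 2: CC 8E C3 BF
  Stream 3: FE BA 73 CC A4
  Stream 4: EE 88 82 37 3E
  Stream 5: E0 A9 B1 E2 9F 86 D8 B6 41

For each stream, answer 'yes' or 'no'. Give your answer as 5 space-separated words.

Answer: no yes no yes yes

Derivation:
Stream 1: error at byte offset 0. INVALID
Stream 2: decodes cleanly. VALID
Stream 3: error at byte offset 0. INVALID
Stream 4: decodes cleanly. VALID
Stream 5: decodes cleanly. VALID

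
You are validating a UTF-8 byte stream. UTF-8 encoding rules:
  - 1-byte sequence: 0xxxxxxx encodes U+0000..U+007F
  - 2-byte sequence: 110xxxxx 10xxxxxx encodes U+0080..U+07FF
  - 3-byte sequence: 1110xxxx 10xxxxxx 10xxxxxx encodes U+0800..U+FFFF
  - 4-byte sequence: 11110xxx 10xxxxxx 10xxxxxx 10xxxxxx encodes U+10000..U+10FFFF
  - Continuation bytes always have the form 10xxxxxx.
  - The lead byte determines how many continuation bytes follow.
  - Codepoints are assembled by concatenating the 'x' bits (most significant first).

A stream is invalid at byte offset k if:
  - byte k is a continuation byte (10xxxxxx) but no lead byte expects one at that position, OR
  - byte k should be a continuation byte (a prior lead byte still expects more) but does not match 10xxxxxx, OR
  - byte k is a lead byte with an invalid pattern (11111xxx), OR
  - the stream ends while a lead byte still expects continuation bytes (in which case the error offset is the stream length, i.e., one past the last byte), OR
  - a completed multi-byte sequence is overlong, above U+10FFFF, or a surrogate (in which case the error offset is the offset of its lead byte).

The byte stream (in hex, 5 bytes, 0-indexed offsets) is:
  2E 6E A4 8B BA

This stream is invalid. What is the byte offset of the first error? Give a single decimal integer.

Answer: 2

Derivation:
Byte[0]=2E: 1-byte ASCII. cp=U+002E
Byte[1]=6E: 1-byte ASCII. cp=U+006E
Byte[2]=A4: INVALID lead byte (not 0xxx/110x/1110/11110)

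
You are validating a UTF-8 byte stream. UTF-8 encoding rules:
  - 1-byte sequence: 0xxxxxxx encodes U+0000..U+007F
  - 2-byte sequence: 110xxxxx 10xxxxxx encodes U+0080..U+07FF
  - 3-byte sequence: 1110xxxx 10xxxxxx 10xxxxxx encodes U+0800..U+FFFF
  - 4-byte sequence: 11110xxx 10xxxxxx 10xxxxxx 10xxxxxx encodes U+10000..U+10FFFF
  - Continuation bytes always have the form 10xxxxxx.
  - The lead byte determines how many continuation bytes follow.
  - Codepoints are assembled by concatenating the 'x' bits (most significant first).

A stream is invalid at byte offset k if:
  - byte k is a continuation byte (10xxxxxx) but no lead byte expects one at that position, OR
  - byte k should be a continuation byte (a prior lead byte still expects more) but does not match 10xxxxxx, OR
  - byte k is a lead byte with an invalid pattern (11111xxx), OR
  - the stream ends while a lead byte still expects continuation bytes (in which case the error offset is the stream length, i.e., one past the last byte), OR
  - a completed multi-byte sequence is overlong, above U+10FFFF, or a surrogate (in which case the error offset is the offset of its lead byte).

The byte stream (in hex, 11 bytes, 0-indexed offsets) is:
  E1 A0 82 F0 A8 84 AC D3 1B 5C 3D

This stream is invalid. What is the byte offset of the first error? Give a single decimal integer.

Answer: 8

Derivation:
Byte[0]=E1: 3-byte lead, need 2 cont bytes. acc=0x1
Byte[1]=A0: continuation. acc=(acc<<6)|0x20=0x60
Byte[2]=82: continuation. acc=(acc<<6)|0x02=0x1802
Completed: cp=U+1802 (starts at byte 0)
Byte[3]=F0: 4-byte lead, need 3 cont bytes. acc=0x0
Byte[4]=A8: continuation. acc=(acc<<6)|0x28=0x28
Byte[5]=84: continuation. acc=(acc<<6)|0x04=0xA04
Byte[6]=AC: continuation. acc=(acc<<6)|0x2C=0x2812C
Completed: cp=U+2812C (starts at byte 3)
Byte[7]=D3: 2-byte lead, need 1 cont bytes. acc=0x13
Byte[8]=1B: expected 10xxxxxx continuation. INVALID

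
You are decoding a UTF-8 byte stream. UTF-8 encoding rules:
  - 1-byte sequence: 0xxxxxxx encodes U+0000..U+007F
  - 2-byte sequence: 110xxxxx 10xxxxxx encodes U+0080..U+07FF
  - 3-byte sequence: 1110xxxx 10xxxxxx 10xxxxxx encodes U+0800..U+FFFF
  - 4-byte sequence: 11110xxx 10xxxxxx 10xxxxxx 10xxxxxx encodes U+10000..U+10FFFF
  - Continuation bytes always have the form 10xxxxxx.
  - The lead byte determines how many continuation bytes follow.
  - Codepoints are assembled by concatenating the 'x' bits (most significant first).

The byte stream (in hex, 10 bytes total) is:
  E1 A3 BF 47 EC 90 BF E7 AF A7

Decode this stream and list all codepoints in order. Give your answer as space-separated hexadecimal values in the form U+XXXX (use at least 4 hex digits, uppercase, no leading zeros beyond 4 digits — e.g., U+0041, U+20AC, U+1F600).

Answer: U+18FF U+0047 U+C43F U+7BE7

Derivation:
Byte[0]=E1: 3-byte lead, need 2 cont bytes. acc=0x1
Byte[1]=A3: continuation. acc=(acc<<6)|0x23=0x63
Byte[2]=BF: continuation. acc=(acc<<6)|0x3F=0x18FF
Completed: cp=U+18FF (starts at byte 0)
Byte[3]=47: 1-byte ASCII. cp=U+0047
Byte[4]=EC: 3-byte lead, need 2 cont bytes. acc=0xC
Byte[5]=90: continuation. acc=(acc<<6)|0x10=0x310
Byte[6]=BF: continuation. acc=(acc<<6)|0x3F=0xC43F
Completed: cp=U+C43F (starts at byte 4)
Byte[7]=E7: 3-byte lead, need 2 cont bytes. acc=0x7
Byte[8]=AF: continuation. acc=(acc<<6)|0x2F=0x1EF
Byte[9]=A7: continuation. acc=(acc<<6)|0x27=0x7BE7
Completed: cp=U+7BE7 (starts at byte 7)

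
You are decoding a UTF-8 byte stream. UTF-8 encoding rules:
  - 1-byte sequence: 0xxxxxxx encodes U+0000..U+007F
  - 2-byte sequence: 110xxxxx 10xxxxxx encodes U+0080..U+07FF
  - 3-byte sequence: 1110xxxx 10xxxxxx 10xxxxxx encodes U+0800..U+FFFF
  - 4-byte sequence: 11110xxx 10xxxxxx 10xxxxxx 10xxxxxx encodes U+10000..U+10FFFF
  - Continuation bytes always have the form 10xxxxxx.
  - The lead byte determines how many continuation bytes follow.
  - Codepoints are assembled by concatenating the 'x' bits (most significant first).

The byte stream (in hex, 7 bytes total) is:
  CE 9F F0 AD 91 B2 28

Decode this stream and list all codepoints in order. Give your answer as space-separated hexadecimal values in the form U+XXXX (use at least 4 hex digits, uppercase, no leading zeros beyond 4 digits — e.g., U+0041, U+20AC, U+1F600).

Byte[0]=CE: 2-byte lead, need 1 cont bytes. acc=0xE
Byte[1]=9F: continuation. acc=(acc<<6)|0x1F=0x39F
Completed: cp=U+039F (starts at byte 0)
Byte[2]=F0: 4-byte lead, need 3 cont bytes. acc=0x0
Byte[3]=AD: continuation. acc=(acc<<6)|0x2D=0x2D
Byte[4]=91: continuation. acc=(acc<<6)|0x11=0xB51
Byte[5]=B2: continuation. acc=(acc<<6)|0x32=0x2D472
Completed: cp=U+2D472 (starts at byte 2)
Byte[6]=28: 1-byte ASCII. cp=U+0028

Answer: U+039F U+2D472 U+0028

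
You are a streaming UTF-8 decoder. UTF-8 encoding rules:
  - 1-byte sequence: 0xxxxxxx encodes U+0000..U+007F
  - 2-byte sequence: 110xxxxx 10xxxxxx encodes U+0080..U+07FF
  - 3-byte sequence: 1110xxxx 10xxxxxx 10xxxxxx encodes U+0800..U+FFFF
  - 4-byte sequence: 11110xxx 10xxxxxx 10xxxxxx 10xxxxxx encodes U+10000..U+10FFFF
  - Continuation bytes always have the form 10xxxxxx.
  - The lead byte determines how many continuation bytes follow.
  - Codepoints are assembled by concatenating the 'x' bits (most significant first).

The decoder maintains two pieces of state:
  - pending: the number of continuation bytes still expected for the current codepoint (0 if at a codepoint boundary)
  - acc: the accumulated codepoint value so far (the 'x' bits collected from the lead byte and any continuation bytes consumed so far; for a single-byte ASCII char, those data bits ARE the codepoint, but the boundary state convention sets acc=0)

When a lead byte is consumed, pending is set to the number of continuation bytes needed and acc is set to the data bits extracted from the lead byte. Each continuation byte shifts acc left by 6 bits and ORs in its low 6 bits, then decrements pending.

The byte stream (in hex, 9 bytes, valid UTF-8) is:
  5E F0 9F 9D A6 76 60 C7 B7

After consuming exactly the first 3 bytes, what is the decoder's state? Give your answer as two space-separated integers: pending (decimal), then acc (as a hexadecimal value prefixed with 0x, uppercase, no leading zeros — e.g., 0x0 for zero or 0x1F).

Answer: 2 0x1F

Derivation:
Byte[0]=5E: 1-byte. pending=0, acc=0x0
Byte[1]=F0: 4-byte lead. pending=3, acc=0x0
Byte[2]=9F: continuation. acc=(acc<<6)|0x1F=0x1F, pending=2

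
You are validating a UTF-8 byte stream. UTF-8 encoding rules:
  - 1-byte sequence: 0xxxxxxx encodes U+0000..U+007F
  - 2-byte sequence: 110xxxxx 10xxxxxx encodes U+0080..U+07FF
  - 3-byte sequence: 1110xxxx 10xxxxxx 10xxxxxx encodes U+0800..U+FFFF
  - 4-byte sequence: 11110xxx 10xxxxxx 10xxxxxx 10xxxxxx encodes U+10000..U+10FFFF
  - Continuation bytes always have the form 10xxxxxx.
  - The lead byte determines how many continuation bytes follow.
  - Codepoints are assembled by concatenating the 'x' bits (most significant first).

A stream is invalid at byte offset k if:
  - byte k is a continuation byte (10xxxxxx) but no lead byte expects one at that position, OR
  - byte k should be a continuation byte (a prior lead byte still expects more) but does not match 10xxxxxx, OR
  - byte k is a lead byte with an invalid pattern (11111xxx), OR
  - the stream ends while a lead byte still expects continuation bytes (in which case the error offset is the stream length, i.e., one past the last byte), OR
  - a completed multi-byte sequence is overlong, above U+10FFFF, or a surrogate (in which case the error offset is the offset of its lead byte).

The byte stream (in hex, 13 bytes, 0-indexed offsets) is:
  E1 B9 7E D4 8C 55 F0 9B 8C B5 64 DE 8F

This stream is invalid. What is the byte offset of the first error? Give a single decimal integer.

Answer: 2

Derivation:
Byte[0]=E1: 3-byte lead, need 2 cont bytes. acc=0x1
Byte[1]=B9: continuation. acc=(acc<<6)|0x39=0x79
Byte[2]=7E: expected 10xxxxxx continuation. INVALID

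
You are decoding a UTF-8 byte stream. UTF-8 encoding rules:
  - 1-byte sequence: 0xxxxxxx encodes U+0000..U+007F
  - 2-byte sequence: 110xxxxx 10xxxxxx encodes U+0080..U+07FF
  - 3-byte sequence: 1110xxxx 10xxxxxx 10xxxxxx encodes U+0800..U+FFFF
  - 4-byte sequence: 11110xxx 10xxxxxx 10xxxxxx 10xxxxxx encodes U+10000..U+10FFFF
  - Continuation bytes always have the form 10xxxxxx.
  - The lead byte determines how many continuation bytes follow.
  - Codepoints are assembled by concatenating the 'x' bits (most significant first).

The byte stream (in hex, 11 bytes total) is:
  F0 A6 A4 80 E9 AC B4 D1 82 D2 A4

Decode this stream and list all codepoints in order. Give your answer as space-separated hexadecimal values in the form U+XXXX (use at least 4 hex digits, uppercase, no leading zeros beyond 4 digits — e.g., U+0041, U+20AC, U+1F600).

Byte[0]=F0: 4-byte lead, need 3 cont bytes. acc=0x0
Byte[1]=A6: continuation. acc=(acc<<6)|0x26=0x26
Byte[2]=A4: continuation. acc=(acc<<6)|0x24=0x9A4
Byte[3]=80: continuation. acc=(acc<<6)|0x00=0x26900
Completed: cp=U+26900 (starts at byte 0)
Byte[4]=E9: 3-byte lead, need 2 cont bytes. acc=0x9
Byte[5]=AC: continuation. acc=(acc<<6)|0x2C=0x26C
Byte[6]=B4: continuation. acc=(acc<<6)|0x34=0x9B34
Completed: cp=U+9B34 (starts at byte 4)
Byte[7]=D1: 2-byte lead, need 1 cont bytes. acc=0x11
Byte[8]=82: continuation. acc=(acc<<6)|0x02=0x442
Completed: cp=U+0442 (starts at byte 7)
Byte[9]=D2: 2-byte lead, need 1 cont bytes. acc=0x12
Byte[10]=A4: continuation. acc=(acc<<6)|0x24=0x4A4
Completed: cp=U+04A4 (starts at byte 9)

Answer: U+26900 U+9B34 U+0442 U+04A4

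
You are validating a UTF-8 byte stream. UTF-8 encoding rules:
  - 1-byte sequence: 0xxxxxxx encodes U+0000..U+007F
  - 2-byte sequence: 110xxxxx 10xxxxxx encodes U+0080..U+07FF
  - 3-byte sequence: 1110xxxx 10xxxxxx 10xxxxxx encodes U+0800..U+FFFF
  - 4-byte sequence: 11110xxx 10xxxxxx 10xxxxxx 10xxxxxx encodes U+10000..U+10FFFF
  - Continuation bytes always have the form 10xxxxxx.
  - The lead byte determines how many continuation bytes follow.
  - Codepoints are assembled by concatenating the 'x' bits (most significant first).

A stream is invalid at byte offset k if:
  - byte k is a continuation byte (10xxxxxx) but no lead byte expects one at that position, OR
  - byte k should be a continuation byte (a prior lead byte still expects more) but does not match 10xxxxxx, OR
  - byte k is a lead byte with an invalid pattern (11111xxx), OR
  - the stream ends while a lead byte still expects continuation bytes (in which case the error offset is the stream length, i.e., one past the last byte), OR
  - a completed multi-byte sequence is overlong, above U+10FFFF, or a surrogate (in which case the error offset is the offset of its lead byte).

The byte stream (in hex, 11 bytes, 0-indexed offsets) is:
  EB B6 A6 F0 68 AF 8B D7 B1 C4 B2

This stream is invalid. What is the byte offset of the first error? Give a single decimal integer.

Byte[0]=EB: 3-byte lead, need 2 cont bytes. acc=0xB
Byte[1]=B6: continuation. acc=(acc<<6)|0x36=0x2F6
Byte[2]=A6: continuation. acc=(acc<<6)|0x26=0xBDA6
Completed: cp=U+BDA6 (starts at byte 0)
Byte[3]=F0: 4-byte lead, need 3 cont bytes. acc=0x0
Byte[4]=68: expected 10xxxxxx continuation. INVALID

Answer: 4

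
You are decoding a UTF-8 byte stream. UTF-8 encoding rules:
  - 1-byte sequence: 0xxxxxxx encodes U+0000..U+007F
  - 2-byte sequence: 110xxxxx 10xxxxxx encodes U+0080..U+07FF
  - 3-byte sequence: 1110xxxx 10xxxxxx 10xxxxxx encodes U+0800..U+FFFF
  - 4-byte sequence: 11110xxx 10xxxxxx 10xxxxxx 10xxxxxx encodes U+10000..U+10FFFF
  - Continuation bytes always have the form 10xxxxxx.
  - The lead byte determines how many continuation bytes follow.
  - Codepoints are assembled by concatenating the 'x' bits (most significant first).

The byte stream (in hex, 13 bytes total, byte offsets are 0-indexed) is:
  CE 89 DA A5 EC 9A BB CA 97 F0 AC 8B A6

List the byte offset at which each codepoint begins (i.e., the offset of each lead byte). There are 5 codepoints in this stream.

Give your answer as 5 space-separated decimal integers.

Answer: 0 2 4 7 9

Derivation:
Byte[0]=CE: 2-byte lead, need 1 cont bytes. acc=0xE
Byte[1]=89: continuation. acc=(acc<<6)|0x09=0x389
Completed: cp=U+0389 (starts at byte 0)
Byte[2]=DA: 2-byte lead, need 1 cont bytes. acc=0x1A
Byte[3]=A5: continuation. acc=(acc<<6)|0x25=0x6A5
Completed: cp=U+06A5 (starts at byte 2)
Byte[4]=EC: 3-byte lead, need 2 cont bytes. acc=0xC
Byte[5]=9A: continuation. acc=(acc<<6)|0x1A=0x31A
Byte[6]=BB: continuation. acc=(acc<<6)|0x3B=0xC6BB
Completed: cp=U+C6BB (starts at byte 4)
Byte[7]=CA: 2-byte lead, need 1 cont bytes. acc=0xA
Byte[8]=97: continuation. acc=(acc<<6)|0x17=0x297
Completed: cp=U+0297 (starts at byte 7)
Byte[9]=F0: 4-byte lead, need 3 cont bytes. acc=0x0
Byte[10]=AC: continuation. acc=(acc<<6)|0x2C=0x2C
Byte[11]=8B: continuation. acc=(acc<<6)|0x0B=0xB0B
Byte[12]=A6: continuation. acc=(acc<<6)|0x26=0x2C2E6
Completed: cp=U+2C2E6 (starts at byte 9)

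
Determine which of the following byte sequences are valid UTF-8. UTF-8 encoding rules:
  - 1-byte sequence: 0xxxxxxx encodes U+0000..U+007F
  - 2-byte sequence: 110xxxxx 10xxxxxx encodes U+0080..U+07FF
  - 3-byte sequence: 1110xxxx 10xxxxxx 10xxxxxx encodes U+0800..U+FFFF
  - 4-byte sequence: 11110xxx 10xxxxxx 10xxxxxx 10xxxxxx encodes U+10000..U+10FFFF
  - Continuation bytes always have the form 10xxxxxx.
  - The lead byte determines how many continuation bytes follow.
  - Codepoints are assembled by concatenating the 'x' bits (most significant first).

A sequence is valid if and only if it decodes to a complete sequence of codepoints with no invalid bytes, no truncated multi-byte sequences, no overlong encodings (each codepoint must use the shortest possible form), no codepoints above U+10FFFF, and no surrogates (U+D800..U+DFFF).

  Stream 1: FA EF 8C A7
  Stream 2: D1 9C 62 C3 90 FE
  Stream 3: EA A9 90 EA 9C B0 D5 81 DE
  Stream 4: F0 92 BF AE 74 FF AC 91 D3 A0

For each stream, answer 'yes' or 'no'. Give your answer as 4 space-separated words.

Stream 1: error at byte offset 0. INVALID
Stream 2: error at byte offset 5. INVALID
Stream 3: error at byte offset 9. INVALID
Stream 4: error at byte offset 5. INVALID

Answer: no no no no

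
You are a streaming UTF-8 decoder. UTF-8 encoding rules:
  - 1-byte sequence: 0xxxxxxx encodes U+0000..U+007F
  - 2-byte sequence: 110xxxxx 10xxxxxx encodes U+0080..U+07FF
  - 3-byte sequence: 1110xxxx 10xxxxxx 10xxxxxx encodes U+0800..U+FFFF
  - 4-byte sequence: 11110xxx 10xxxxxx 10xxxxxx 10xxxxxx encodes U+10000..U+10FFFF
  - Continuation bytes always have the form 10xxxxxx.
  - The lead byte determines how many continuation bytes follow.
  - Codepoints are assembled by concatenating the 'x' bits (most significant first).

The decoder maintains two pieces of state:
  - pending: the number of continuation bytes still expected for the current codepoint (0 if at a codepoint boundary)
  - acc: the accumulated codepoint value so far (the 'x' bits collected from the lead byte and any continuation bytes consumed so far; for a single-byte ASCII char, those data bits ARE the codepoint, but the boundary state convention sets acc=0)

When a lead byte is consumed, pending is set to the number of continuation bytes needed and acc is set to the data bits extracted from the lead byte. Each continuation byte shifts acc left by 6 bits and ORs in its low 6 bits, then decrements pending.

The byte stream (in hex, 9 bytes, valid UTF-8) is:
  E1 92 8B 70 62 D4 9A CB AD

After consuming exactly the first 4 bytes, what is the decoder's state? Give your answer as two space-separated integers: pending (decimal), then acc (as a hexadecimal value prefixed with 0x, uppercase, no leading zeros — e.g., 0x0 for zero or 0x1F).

Byte[0]=E1: 3-byte lead. pending=2, acc=0x1
Byte[1]=92: continuation. acc=(acc<<6)|0x12=0x52, pending=1
Byte[2]=8B: continuation. acc=(acc<<6)|0x0B=0x148B, pending=0
Byte[3]=70: 1-byte. pending=0, acc=0x0

Answer: 0 0x0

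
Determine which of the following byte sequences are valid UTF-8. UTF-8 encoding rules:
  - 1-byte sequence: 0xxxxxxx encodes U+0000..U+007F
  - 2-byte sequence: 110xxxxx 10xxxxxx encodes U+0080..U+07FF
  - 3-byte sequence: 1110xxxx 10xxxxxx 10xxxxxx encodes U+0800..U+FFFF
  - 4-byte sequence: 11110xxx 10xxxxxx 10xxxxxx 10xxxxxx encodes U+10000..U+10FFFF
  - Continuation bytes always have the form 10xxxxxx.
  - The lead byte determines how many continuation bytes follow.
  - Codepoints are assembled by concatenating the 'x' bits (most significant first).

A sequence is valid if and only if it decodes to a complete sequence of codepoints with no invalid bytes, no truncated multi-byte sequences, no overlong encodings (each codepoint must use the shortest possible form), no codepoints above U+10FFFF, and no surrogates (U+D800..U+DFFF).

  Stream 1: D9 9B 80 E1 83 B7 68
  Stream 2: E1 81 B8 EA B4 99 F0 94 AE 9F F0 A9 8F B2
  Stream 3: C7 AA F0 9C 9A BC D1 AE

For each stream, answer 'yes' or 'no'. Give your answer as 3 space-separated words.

Answer: no yes yes

Derivation:
Stream 1: error at byte offset 2. INVALID
Stream 2: decodes cleanly. VALID
Stream 3: decodes cleanly. VALID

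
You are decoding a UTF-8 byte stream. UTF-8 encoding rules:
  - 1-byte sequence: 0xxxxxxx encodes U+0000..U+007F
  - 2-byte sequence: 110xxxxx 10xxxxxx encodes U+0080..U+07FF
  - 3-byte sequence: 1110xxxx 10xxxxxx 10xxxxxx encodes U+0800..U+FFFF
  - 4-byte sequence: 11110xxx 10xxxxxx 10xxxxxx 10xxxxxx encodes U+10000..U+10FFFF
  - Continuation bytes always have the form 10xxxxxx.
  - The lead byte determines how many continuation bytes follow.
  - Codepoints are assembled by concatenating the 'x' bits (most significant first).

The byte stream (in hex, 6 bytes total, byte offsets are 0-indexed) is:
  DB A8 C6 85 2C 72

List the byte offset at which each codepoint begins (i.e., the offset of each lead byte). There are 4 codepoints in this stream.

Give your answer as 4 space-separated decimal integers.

Byte[0]=DB: 2-byte lead, need 1 cont bytes. acc=0x1B
Byte[1]=A8: continuation. acc=(acc<<6)|0x28=0x6E8
Completed: cp=U+06E8 (starts at byte 0)
Byte[2]=C6: 2-byte lead, need 1 cont bytes. acc=0x6
Byte[3]=85: continuation. acc=(acc<<6)|0x05=0x185
Completed: cp=U+0185 (starts at byte 2)
Byte[4]=2C: 1-byte ASCII. cp=U+002C
Byte[5]=72: 1-byte ASCII. cp=U+0072

Answer: 0 2 4 5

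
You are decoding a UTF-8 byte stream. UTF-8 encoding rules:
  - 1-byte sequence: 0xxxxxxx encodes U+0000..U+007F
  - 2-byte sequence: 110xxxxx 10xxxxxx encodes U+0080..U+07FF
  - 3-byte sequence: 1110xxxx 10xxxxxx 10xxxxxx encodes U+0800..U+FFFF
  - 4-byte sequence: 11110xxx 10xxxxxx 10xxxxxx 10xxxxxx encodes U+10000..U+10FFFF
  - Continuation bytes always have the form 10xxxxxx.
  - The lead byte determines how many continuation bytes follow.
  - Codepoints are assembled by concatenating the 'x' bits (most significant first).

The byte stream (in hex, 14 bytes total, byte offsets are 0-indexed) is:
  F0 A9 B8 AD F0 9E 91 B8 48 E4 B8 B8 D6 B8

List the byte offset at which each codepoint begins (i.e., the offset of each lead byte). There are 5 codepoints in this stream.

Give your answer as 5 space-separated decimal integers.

Byte[0]=F0: 4-byte lead, need 3 cont bytes. acc=0x0
Byte[1]=A9: continuation. acc=(acc<<6)|0x29=0x29
Byte[2]=B8: continuation. acc=(acc<<6)|0x38=0xA78
Byte[3]=AD: continuation. acc=(acc<<6)|0x2D=0x29E2D
Completed: cp=U+29E2D (starts at byte 0)
Byte[4]=F0: 4-byte lead, need 3 cont bytes. acc=0x0
Byte[5]=9E: continuation. acc=(acc<<6)|0x1E=0x1E
Byte[6]=91: continuation. acc=(acc<<6)|0x11=0x791
Byte[7]=B8: continuation. acc=(acc<<6)|0x38=0x1E478
Completed: cp=U+1E478 (starts at byte 4)
Byte[8]=48: 1-byte ASCII. cp=U+0048
Byte[9]=E4: 3-byte lead, need 2 cont bytes. acc=0x4
Byte[10]=B8: continuation. acc=(acc<<6)|0x38=0x138
Byte[11]=B8: continuation. acc=(acc<<6)|0x38=0x4E38
Completed: cp=U+4E38 (starts at byte 9)
Byte[12]=D6: 2-byte lead, need 1 cont bytes. acc=0x16
Byte[13]=B8: continuation. acc=(acc<<6)|0x38=0x5B8
Completed: cp=U+05B8 (starts at byte 12)

Answer: 0 4 8 9 12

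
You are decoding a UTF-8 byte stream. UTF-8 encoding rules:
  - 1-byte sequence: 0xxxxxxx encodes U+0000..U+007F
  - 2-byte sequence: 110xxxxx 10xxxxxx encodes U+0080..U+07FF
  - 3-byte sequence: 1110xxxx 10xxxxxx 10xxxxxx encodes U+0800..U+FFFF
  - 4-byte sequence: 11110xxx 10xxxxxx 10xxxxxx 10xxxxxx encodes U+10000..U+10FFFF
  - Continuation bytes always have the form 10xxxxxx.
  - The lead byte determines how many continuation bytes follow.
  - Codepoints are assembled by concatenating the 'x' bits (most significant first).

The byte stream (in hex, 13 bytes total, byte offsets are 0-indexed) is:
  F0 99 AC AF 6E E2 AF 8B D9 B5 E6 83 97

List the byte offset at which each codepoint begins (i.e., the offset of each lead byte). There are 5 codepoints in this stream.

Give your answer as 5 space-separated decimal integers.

Byte[0]=F0: 4-byte lead, need 3 cont bytes. acc=0x0
Byte[1]=99: continuation. acc=(acc<<6)|0x19=0x19
Byte[2]=AC: continuation. acc=(acc<<6)|0x2C=0x66C
Byte[3]=AF: continuation. acc=(acc<<6)|0x2F=0x19B2F
Completed: cp=U+19B2F (starts at byte 0)
Byte[4]=6E: 1-byte ASCII. cp=U+006E
Byte[5]=E2: 3-byte lead, need 2 cont bytes. acc=0x2
Byte[6]=AF: continuation. acc=(acc<<6)|0x2F=0xAF
Byte[7]=8B: continuation. acc=(acc<<6)|0x0B=0x2BCB
Completed: cp=U+2BCB (starts at byte 5)
Byte[8]=D9: 2-byte lead, need 1 cont bytes. acc=0x19
Byte[9]=B5: continuation. acc=(acc<<6)|0x35=0x675
Completed: cp=U+0675 (starts at byte 8)
Byte[10]=E6: 3-byte lead, need 2 cont bytes. acc=0x6
Byte[11]=83: continuation. acc=(acc<<6)|0x03=0x183
Byte[12]=97: continuation. acc=(acc<<6)|0x17=0x60D7
Completed: cp=U+60D7 (starts at byte 10)

Answer: 0 4 5 8 10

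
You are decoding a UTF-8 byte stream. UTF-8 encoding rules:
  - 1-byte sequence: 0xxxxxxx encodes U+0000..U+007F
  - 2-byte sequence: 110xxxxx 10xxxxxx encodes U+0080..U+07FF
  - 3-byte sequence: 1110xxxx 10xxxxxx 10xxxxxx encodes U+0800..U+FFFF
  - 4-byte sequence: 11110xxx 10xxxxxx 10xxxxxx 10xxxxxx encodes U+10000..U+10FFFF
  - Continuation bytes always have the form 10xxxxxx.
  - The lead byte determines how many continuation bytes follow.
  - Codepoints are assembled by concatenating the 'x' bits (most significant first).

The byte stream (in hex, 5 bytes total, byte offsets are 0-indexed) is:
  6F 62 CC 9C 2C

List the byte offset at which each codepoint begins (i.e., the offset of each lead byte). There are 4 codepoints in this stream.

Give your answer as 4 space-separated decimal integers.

Answer: 0 1 2 4

Derivation:
Byte[0]=6F: 1-byte ASCII. cp=U+006F
Byte[1]=62: 1-byte ASCII. cp=U+0062
Byte[2]=CC: 2-byte lead, need 1 cont bytes. acc=0xC
Byte[3]=9C: continuation. acc=(acc<<6)|0x1C=0x31C
Completed: cp=U+031C (starts at byte 2)
Byte[4]=2C: 1-byte ASCII. cp=U+002C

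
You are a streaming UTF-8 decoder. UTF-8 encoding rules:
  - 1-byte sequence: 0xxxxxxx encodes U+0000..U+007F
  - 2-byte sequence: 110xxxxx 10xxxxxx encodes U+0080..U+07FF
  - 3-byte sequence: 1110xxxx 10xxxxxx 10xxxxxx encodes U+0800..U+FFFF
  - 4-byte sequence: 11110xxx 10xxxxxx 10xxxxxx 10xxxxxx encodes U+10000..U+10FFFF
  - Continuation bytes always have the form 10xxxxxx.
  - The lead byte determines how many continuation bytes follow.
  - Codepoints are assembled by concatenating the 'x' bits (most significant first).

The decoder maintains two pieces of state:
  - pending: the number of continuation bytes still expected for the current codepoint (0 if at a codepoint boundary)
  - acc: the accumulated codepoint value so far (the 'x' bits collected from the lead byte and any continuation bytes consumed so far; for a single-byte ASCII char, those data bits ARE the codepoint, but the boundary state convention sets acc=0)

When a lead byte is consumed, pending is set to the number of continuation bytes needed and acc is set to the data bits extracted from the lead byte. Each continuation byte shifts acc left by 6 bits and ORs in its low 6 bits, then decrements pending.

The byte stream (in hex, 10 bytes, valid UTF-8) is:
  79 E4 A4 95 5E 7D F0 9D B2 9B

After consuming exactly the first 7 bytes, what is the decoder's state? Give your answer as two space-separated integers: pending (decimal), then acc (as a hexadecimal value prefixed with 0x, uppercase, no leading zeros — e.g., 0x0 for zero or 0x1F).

Byte[0]=79: 1-byte. pending=0, acc=0x0
Byte[1]=E4: 3-byte lead. pending=2, acc=0x4
Byte[2]=A4: continuation. acc=(acc<<6)|0x24=0x124, pending=1
Byte[3]=95: continuation. acc=(acc<<6)|0x15=0x4915, pending=0
Byte[4]=5E: 1-byte. pending=0, acc=0x0
Byte[5]=7D: 1-byte. pending=0, acc=0x0
Byte[6]=F0: 4-byte lead. pending=3, acc=0x0

Answer: 3 0x0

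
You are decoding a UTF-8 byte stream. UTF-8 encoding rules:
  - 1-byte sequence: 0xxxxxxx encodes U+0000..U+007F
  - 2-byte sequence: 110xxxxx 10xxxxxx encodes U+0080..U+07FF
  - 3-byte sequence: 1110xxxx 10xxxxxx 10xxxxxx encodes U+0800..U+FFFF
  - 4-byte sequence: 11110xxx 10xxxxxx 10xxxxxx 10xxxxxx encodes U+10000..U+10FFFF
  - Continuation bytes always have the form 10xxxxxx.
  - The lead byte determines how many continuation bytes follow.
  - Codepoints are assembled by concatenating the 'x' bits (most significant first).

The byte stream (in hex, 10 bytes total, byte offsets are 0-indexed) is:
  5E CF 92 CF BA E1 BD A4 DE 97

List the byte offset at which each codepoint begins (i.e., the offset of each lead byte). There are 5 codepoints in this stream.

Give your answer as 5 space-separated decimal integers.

Byte[0]=5E: 1-byte ASCII. cp=U+005E
Byte[1]=CF: 2-byte lead, need 1 cont bytes. acc=0xF
Byte[2]=92: continuation. acc=(acc<<6)|0x12=0x3D2
Completed: cp=U+03D2 (starts at byte 1)
Byte[3]=CF: 2-byte lead, need 1 cont bytes. acc=0xF
Byte[4]=BA: continuation. acc=(acc<<6)|0x3A=0x3FA
Completed: cp=U+03FA (starts at byte 3)
Byte[5]=E1: 3-byte lead, need 2 cont bytes. acc=0x1
Byte[6]=BD: continuation. acc=(acc<<6)|0x3D=0x7D
Byte[7]=A4: continuation. acc=(acc<<6)|0x24=0x1F64
Completed: cp=U+1F64 (starts at byte 5)
Byte[8]=DE: 2-byte lead, need 1 cont bytes. acc=0x1E
Byte[9]=97: continuation. acc=(acc<<6)|0x17=0x797
Completed: cp=U+0797 (starts at byte 8)

Answer: 0 1 3 5 8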